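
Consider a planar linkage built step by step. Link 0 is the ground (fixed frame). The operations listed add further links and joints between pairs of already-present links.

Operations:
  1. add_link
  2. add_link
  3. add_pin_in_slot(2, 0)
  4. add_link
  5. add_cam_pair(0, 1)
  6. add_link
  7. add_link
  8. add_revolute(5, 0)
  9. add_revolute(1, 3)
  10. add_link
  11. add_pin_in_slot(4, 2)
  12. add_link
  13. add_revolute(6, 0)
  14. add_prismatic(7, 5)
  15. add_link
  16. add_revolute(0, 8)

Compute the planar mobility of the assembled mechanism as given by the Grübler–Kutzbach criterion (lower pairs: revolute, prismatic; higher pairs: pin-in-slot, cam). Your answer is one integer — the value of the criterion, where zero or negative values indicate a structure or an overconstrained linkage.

(L,J1,J2)=(1,0,0); link0 fixed
link1: (2,0,0)
link2: (3,0,0)
PS 2-0 [J2]: (3,0,1)
link3: (4,0,1)
C 0-1 [J2]: (4,0,2)
link4: (5,0,2)
link5: (6,0,2)
R 5-0 [J1]: (6,1,2)
R 1-3 [J1]: (6,2,2)
link6: (7,2,2)
PS 4-2 [J2]: (7,2,3)
link7: (8,2,3)
R 6-0 [J1]: (8,3,3)
P 7-5 [J1]: (8,4,3)
link8: (9,4,3)
R 0-8 [J1]: (9,5,3)
Grübler: 3·8 − 2·5 − 3 = 11

M = 11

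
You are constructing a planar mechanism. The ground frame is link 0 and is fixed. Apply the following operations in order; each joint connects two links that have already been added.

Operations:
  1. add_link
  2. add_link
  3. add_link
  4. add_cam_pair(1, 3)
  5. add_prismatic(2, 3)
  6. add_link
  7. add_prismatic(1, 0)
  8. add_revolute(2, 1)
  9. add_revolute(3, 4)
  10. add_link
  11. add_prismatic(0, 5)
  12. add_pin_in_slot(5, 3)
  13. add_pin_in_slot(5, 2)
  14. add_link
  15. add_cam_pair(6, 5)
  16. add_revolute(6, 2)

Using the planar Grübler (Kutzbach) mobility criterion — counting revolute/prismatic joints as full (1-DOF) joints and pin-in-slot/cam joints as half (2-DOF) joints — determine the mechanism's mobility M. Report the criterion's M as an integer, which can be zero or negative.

ground; <1,0,0>
#1 <2,0,0>
#2 <3,0,0>
#3 <4,0,0>
C:1↔3 J2 <4,0,1>
P:2↔3 J1 <4,1,1>
#4 <5,1,1>
P:1↔0 J1 <5,2,1>
R:2↔1 J1 <5,3,1>
R:3↔4 J1 <5,4,1>
#5 <6,4,1>
P:0↔5 J1 <6,5,1>
PS:5↔3 J2 <6,5,2>
PS:5↔2 J2 <6,5,3>
#6 <7,5,3>
C:6↔5 J2 <7,5,4>
R:6↔2 J1 <7,6,4>
3×6 − 2×6 − 1×4 = 2

M = 2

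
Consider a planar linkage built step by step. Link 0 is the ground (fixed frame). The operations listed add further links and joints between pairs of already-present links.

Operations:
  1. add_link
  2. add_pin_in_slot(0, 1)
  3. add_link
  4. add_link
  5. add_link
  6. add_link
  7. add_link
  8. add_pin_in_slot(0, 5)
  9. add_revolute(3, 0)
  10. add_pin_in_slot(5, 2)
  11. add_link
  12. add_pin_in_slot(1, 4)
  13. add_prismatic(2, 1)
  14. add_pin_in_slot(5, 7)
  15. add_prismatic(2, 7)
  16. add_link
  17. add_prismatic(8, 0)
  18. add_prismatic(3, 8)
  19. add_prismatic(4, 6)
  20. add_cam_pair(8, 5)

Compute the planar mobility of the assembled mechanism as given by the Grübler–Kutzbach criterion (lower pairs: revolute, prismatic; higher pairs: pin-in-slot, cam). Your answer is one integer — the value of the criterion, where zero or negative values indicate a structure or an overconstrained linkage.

(L,J1,J2)=(1,0,0); link0 fixed
link1: (2,0,0)
PS 0-1 [J2]: (2,0,1)
link2: (3,0,1)
link3: (4,0,1)
link4: (5,0,1)
link5: (6,0,1)
link6: (7,0,1)
PS 0-5 [J2]: (7,0,2)
R 3-0 [J1]: (7,1,2)
PS 5-2 [J2]: (7,1,3)
link7: (8,1,3)
PS 1-4 [J2]: (8,1,4)
P 2-1 [J1]: (8,2,4)
PS 5-7 [J2]: (8,2,5)
P 2-7 [J1]: (8,3,5)
link8: (9,3,5)
P 8-0 [J1]: (9,4,5)
P 3-8 [J1]: (9,5,5)
P 4-6 [J1]: (9,6,5)
C 8-5 [J2]: (9,6,6)
Grübler: 3·8 − 2·6 − 6 = 6

M = 6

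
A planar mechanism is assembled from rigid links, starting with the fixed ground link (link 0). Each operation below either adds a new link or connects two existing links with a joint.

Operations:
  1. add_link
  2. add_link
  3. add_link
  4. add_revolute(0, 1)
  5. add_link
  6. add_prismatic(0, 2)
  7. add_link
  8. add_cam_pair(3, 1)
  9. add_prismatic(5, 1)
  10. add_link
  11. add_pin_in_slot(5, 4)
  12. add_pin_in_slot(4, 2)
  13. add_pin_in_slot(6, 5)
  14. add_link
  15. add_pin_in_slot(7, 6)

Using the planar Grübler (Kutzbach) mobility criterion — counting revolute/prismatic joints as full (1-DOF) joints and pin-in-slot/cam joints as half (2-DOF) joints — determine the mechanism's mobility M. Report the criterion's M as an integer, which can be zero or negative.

L=1 J1=0 J2=0
add link → L=2 J1=0 J2=0
add link → L=3 J1=0 J2=0
add link → L=4 J1=0 J2=0
R@0,1 dof=1 J1 → L=4 J1=1 J2=0
add link → L=5 J1=1 J2=0
P@0,2 dof=1 J1 → L=5 J1=2 J2=0
add link → L=6 J1=2 J2=0
C@3,1 dof=2 J2 → L=6 J1=2 J2=1
P@5,1 dof=1 J1 → L=6 J1=3 J2=1
add link → L=7 J1=3 J2=1
PS@5,4 dof=2 J2 → L=7 J1=3 J2=2
PS@4,2 dof=2 J2 → L=7 J1=3 J2=3
PS@6,5 dof=2 J2 → L=7 J1=3 J2=4
add link → L=8 J1=3 J2=4
PS@7,6 dof=2 J2 → L=8 J1=3 J2=5
M=3(L−1)−2J1−J2=3·7−2·3−5=10

M = 10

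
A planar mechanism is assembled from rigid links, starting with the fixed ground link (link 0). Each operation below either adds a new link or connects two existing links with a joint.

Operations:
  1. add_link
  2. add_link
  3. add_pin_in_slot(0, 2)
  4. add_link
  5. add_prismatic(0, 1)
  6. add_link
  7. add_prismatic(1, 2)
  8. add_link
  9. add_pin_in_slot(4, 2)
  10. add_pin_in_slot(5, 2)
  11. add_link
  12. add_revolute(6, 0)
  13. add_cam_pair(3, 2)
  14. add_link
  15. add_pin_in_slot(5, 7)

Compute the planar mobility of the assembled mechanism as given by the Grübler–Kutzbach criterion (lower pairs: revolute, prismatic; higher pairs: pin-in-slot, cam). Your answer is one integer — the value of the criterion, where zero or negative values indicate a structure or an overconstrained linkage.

[1;0;0] (link 0 is ground)
L+ [2;0;0]
L+ [3;0;0]
PS(0,2)∈J2 [3;0;1]
L+ [4;0;1]
P(0,1)∈J1 [4;1;1]
L+ [5;1;1]
P(1,2)∈J1 [5;2;1]
L+ [6;2;1]
PS(4,2)∈J2 [6;2;2]
PS(5,2)∈J2 [6;2;3]
L+ [7;2;3]
R(6,0)∈J1 [7;3;3]
C(3,2)∈J2 [7;3;4]
L+ [8;3;4]
PS(5,7)∈J2 [8;3;5]
mobility = 21 − 6 − 5 = 10

M = 10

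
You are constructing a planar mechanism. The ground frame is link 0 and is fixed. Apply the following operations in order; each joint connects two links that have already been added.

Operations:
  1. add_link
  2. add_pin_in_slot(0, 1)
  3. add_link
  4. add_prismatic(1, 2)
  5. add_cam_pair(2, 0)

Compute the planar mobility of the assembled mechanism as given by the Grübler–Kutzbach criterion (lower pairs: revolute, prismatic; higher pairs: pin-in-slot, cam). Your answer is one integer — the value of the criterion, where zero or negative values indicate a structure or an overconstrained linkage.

M = 2

(L,J1,J2)=(1,0,0); link0 fixed
link1: (2,0,0)
PS 0-1 [J2]: (2,0,1)
link2: (3,0,1)
P 1-2 [J1]: (3,1,1)
C 2-0 [J2]: (3,1,2)
Grübler: 3·2 − 2·1 − 2 = 2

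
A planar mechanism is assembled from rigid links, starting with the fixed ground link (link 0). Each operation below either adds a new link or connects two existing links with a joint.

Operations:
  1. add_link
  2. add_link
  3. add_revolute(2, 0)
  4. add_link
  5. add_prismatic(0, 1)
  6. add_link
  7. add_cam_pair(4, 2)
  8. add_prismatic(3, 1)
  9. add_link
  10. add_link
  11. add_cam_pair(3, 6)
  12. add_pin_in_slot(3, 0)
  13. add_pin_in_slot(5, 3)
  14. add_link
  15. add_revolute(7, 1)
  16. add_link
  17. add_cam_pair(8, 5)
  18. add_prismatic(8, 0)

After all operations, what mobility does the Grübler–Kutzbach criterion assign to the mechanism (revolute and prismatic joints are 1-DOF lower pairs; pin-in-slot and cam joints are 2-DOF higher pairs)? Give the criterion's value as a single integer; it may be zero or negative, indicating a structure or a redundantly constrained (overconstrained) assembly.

ground; <1,0,0>
#1 <2,0,0>
#2 <3,0,0>
R:2↔0 J1 <3,1,0>
#3 <4,1,0>
P:0↔1 J1 <4,2,0>
#4 <5,2,0>
C:4↔2 J2 <5,2,1>
P:3↔1 J1 <5,3,1>
#5 <6,3,1>
#6 <7,3,1>
C:3↔6 J2 <7,3,2>
PS:3↔0 J2 <7,3,3>
PS:5↔3 J2 <7,3,4>
#7 <8,3,4>
R:7↔1 J1 <8,4,4>
#8 <9,4,4>
C:8↔5 J2 <9,4,5>
P:8↔0 J1 <9,5,5>
3×8 − 2×5 − 1×5 = 9

M = 9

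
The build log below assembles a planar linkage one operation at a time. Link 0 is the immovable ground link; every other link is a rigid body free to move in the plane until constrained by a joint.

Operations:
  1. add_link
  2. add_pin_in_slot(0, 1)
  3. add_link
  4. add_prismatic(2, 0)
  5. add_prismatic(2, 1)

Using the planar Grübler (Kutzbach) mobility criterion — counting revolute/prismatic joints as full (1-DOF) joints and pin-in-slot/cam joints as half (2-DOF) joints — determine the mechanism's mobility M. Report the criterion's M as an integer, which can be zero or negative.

[1;0;0] (link 0 is ground)
L+ [2;0;0]
PS(0,1)∈J2 [2;0;1]
L+ [3;0;1]
P(2,0)∈J1 [3;1;1]
P(2,1)∈J1 [3;2;1]
mobility = 6 − 4 − 1 = 1

M = 1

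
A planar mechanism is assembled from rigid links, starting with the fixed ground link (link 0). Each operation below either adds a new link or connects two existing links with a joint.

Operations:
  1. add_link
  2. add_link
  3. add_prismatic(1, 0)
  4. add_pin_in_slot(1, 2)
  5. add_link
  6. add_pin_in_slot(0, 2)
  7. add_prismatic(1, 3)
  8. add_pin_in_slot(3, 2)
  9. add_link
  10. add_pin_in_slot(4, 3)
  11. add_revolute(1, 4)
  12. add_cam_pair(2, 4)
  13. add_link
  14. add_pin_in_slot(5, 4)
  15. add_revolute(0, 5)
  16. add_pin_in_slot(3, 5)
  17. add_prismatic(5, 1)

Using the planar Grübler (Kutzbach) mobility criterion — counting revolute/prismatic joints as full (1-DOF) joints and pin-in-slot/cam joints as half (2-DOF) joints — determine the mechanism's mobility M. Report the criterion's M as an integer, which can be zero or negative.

M = -2

ground; <1,0,0>
#1 <2,0,0>
#2 <3,0,0>
P:1↔0 J1 <3,1,0>
PS:1↔2 J2 <3,1,1>
#3 <4,1,1>
PS:0↔2 J2 <4,1,2>
P:1↔3 J1 <4,2,2>
PS:3↔2 J2 <4,2,3>
#4 <5,2,3>
PS:4↔3 J2 <5,2,4>
R:1↔4 J1 <5,3,4>
C:2↔4 J2 <5,3,5>
#5 <6,3,5>
PS:5↔4 J2 <6,3,6>
R:0↔5 J1 <6,4,6>
PS:3↔5 J2 <6,4,7>
P:5↔1 J1 <6,5,7>
3×5 − 2×5 − 1×7 = -2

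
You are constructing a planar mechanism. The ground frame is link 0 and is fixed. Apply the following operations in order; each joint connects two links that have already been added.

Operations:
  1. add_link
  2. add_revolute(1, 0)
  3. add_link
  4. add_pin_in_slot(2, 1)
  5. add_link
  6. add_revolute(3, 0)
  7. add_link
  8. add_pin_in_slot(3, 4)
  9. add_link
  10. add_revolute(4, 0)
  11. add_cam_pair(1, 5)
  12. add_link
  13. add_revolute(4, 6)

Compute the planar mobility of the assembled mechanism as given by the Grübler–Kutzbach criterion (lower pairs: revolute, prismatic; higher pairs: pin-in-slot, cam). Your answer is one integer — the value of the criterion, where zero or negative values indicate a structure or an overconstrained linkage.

M = 7

link 0 = ground. State L|J1|J2 = 1|0|0
+link1  2|0|0
R(1,0) f=1→J1  2|1|0
+link2  3|1|0
PS(2,1) f=2→J2  3|1|1
+link3  4|1|1
R(3,0) f=1→J1  4|2|1
+link4  5|2|1
PS(3,4) f=2→J2  5|2|2
+link5  6|2|2
R(4,0) f=1→J1  6|3|2
C(1,5) f=2→J2  6|3|3
+link6  7|3|3
R(4,6) f=1→J1  7|4|3
M = 3(7−1)−2·4−3 = 18−8−3 = 7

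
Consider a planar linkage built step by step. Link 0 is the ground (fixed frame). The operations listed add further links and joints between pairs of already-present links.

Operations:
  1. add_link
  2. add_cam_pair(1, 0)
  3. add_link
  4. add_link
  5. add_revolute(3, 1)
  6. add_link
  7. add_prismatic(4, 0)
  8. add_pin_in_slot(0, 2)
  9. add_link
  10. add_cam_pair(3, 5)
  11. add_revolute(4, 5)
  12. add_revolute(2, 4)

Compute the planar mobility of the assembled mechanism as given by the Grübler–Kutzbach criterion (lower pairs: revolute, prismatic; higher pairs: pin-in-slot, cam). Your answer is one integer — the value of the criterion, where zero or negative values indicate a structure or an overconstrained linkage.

L=1 J1=0 J2=0
add link → L=2 J1=0 J2=0
C@1,0 dof=2 J2 → L=2 J1=0 J2=1
add link → L=3 J1=0 J2=1
add link → L=4 J1=0 J2=1
R@3,1 dof=1 J1 → L=4 J1=1 J2=1
add link → L=5 J1=1 J2=1
P@4,0 dof=1 J1 → L=5 J1=2 J2=1
PS@0,2 dof=2 J2 → L=5 J1=2 J2=2
add link → L=6 J1=2 J2=2
C@3,5 dof=2 J2 → L=6 J1=2 J2=3
R@4,5 dof=1 J1 → L=6 J1=3 J2=3
R@2,4 dof=1 J1 → L=6 J1=4 J2=3
M=3(L−1)−2J1−J2=3·5−2·4−3=4

M = 4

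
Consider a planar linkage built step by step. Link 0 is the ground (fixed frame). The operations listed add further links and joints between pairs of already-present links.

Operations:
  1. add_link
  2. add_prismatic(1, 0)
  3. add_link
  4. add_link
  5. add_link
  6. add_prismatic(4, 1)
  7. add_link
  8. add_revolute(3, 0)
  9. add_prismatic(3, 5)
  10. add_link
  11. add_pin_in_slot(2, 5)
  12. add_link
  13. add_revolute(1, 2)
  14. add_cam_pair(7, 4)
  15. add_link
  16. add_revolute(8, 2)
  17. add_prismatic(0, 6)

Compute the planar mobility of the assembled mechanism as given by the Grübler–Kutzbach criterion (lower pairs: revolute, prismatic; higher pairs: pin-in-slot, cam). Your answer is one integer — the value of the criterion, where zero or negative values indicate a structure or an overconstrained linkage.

M = 8

link 0 = ground. State L|J1|J2 = 1|0|0
+link1  2|0|0
P(1,0) f=1→J1  2|1|0
+link2  3|1|0
+link3  4|1|0
+link4  5|1|0
P(4,1) f=1→J1  5|2|0
+link5  6|2|0
R(3,0) f=1→J1  6|3|0
P(3,5) f=1→J1  6|4|0
+link6  7|4|0
PS(2,5) f=2→J2  7|4|1
+link7  8|4|1
R(1,2) f=1→J1  8|5|1
C(7,4) f=2→J2  8|5|2
+link8  9|5|2
R(8,2) f=1→J1  9|6|2
P(0,6) f=1→J1  9|7|2
M = 3(9−1)−2·7−2 = 24−14−2 = 8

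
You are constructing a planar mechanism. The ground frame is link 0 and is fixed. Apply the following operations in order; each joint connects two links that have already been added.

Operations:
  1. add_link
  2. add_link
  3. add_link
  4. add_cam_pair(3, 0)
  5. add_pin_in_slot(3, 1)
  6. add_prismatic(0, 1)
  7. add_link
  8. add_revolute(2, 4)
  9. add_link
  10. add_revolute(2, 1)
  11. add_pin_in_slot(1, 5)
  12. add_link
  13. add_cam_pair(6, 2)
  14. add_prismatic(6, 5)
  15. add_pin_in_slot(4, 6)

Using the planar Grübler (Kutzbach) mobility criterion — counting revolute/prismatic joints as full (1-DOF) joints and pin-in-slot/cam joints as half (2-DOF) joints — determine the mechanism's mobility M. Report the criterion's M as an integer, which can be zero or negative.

L=1 J1=0 J2=0
add link → L=2 J1=0 J2=0
add link → L=3 J1=0 J2=0
add link → L=4 J1=0 J2=0
C@3,0 dof=2 J2 → L=4 J1=0 J2=1
PS@3,1 dof=2 J2 → L=4 J1=0 J2=2
P@0,1 dof=1 J1 → L=4 J1=1 J2=2
add link → L=5 J1=1 J2=2
R@2,4 dof=1 J1 → L=5 J1=2 J2=2
add link → L=6 J1=2 J2=2
R@2,1 dof=1 J1 → L=6 J1=3 J2=2
PS@1,5 dof=2 J2 → L=6 J1=3 J2=3
add link → L=7 J1=3 J2=3
C@6,2 dof=2 J2 → L=7 J1=3 J2=4
P@6,5 dof=1 J1 → L=7 J1=4 J2=4
PS@4,6 dof=2 J2 → L=7 J1=4 J2=5
M=3(L−1)−2J1−J2=3·6−2·4−5=5

M = 5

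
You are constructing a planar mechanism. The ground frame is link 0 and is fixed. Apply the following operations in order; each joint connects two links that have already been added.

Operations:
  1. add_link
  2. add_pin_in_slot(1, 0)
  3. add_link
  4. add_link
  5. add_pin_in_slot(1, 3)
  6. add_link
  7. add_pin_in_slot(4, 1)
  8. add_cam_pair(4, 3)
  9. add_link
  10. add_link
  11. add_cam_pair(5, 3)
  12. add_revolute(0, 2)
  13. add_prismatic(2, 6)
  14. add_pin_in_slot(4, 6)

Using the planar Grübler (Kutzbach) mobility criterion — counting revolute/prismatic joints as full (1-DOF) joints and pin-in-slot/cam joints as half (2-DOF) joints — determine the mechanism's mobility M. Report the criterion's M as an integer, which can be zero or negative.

M = 8

[1;0;0] (link 0 is ground)
L+ [2;0;0]
PS(1,0)∈J2 [2;0;1]
L+ [3;0;1]
L+ [4;0;1]
PS(1,3)∈J2 [4;0;2]
L+ [5;0;2]
PS(4,1)∈J2 [5;0;3]
C(4,3)∈J2 [5;0;4]
L+ [6;0;4]
L+ [7;0;4]
C(5,3)∈J2 [7;0;5]
R(0,2)∈J1 [7;1;5]
P(2,6)∈J1 [7;2;5]
PS(4,6)∈J2 [7;2;6]
mobility = 18 − 4 − 6 = 8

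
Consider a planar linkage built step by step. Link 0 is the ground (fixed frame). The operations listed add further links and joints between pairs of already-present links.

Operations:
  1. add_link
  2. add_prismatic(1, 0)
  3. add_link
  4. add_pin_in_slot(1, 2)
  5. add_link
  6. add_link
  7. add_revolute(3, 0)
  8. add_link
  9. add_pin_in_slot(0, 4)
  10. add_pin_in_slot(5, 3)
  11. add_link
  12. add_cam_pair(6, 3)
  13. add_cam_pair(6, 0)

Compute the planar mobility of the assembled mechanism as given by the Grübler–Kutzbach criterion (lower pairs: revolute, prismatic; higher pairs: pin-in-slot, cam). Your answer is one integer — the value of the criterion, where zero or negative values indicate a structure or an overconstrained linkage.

M = 9

L=1 J1=0 J2=0
add link → L=2 J1=0 J2=0
P@1,0 dof=1 J1 → L=2 J1=1 J2=0
add link → L=3 J1=1 J2=0
PS@1,2 dof=2 J2 → L=3 J1=1 J2=1
add link → L=4 J1=1 J2=1
add link → L=5 J1=1 J2=1
R@3,0 dof=1 J1 → L=5 J1=2 J2=1
add link → L=6 J1=2 J2=1
PS@0,4 dof=2 J2 → L=6 J1=2 J2=2
PS@5,3 dof=2 J2 → L=6 J1=2 J2=3
add link → L=7 J1=2 J2=3
C@6,3 dof=2 J2 → L=7 J1=2 J2=4
C@6,0 dof=2 J2 → L=7 J1=2 J2=5
M=3(L−1)−2J1−J2=3·6−2·2−5=9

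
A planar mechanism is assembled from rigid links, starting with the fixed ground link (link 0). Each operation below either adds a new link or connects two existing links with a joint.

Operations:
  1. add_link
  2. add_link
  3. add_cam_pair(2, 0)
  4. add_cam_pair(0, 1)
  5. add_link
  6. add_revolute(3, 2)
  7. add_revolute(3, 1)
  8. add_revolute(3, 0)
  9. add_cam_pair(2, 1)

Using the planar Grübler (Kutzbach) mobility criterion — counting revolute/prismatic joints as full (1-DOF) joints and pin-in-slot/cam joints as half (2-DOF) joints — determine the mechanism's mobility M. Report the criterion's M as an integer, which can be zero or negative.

M = 0

ground; <1,0,0>
#1 <2,0,0>
#2 <3,0,0>
C:2↔0 J2 <3,0,1>
C:0↔1 J2 <3,0,2>
#3 <4,0,2>
R:3↔2 J1 <4,1,2>
R:3↔1 J1 <4,2,2>
R:3↔0 J1 <4,3,2>
C:2↔1 J2 <4,3,3>
3×3 − 2×3 − 1×3 = 0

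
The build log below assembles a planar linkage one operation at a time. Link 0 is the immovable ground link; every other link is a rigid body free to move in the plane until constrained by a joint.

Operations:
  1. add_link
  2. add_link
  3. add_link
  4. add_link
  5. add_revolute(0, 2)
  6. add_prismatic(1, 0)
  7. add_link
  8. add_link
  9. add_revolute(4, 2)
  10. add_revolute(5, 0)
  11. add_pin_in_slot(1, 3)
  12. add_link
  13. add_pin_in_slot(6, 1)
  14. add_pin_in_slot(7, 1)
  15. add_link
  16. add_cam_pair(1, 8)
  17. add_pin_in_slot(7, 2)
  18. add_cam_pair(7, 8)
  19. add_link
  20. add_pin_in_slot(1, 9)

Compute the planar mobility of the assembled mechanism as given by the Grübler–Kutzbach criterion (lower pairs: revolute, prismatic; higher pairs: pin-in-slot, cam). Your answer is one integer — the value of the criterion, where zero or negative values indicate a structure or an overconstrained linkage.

[1;0;0] (link 0 is ground)
L+ [2;0;0]
L+ [3;0;0]
L+ [4;0;0]
L+ [5;0;0]
R(0,2)∈J1 [5;1;0]
P(1,0)∈J1 [5;2;0]
L+ [6;2;0]
L+ [7;2;0]
R(4,2)∈J1 [7;3;0]
R(5,0)∈J1 [7;4;0]
PS(1,3)∈J2 [7;4;1]
L+ [8;4;1]
PS(6,1)∈J2 [8;4;2]
PS(7,1)∈J2 [8;4;3]
L+ [9;4;3]
C(1,8)∈J2 [9;4;4]
PS(7,2)∈J2 [9;4;5]
C(7,8)∈J2 [9;4;6]
L+ [10;4;6]
PS(1,9)∈J2 [10;4;7]
mobility = 27 − 8 − 7 = 12

M = 12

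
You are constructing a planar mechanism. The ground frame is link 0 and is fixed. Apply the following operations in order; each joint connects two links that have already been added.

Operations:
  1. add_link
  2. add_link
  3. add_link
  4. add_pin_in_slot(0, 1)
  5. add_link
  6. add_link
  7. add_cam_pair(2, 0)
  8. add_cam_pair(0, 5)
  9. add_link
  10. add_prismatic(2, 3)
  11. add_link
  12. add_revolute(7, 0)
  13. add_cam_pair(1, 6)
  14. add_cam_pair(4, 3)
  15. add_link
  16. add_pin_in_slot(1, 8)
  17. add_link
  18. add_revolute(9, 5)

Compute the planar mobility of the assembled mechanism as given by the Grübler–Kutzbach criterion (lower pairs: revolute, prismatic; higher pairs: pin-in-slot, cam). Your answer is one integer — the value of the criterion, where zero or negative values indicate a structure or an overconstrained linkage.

M = 15

L=1 J1=0 J2=0
add link → L=2 J1=0 J2=0
add link → L=3 J1=0 J2=0
add link → L=4 J1=0 J2=0
PS@0,1 dof=2 J2 → L=4 J1=0 J2=1
add link → L=5 J1=0 J2=1
add link → L=6 J1=0 J2=1
C@2,0 dof=2 J2 → L=6 J1=0 J2=2
C@0,5 dof=2 J2 → L=6 J1=0 J2=3
add link → L=7 J1=0 J2=3
P@2,3 dof=1 J1 → L=7 J1=1 J2=3
add link → L=8 J1=1 J2=3
R@7,0 dof=1 J1 → L=8 J1=2 J2=3
C@1,6 dof=2 J2 → L=8 J1=2 J2=4
C@4,3 dof=2 J2 → L=8 J1=2 J2=5
add link → L=9 J1=2 J2=5
PS@1,8 dof=2 J2 → L=9 J1=2 J2=6
add link → L=10 J1=2 J2=6
R@9,5 dof=1 J1 → L=10 J1=3 J2=6
M=3(L−1)−2J1−J2=3·9−2·3−6=15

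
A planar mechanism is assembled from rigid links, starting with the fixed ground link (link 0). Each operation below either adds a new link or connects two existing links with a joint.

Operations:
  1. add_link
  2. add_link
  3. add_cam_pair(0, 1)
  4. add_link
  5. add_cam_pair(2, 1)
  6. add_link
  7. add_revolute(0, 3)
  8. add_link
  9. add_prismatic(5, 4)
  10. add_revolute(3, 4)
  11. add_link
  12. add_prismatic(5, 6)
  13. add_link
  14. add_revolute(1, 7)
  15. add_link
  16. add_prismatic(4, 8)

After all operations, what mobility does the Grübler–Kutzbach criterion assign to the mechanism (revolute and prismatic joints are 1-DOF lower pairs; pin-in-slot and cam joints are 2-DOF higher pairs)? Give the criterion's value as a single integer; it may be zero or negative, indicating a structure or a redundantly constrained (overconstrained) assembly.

[1;0;0] (link 0 is ground)
L+ [2;0;0]
L+ [3;0;0]
C(0,1)∈J2 [3;0;1]
L+ [4;0;1]
C(2,1)∈J2 [4;0;2]
L+ [5;0;2]
R(0,3)∈J1 [5;1;2]
L+ [6;1;2]
P(5,4)∈J1 [6;2;2]
R(3,4)∈J1 [6;3;2]
L+ [7;3;2]
P(5,6)∈J1 [7;4;2]
L+ [8;4;2]
R(1,7)∈J1 [8;5;2]
L+ [9;5;2]
P(4,8)∈J1 [9;6;2]
mobility = 24 − 12 − 2 = 10

M = 10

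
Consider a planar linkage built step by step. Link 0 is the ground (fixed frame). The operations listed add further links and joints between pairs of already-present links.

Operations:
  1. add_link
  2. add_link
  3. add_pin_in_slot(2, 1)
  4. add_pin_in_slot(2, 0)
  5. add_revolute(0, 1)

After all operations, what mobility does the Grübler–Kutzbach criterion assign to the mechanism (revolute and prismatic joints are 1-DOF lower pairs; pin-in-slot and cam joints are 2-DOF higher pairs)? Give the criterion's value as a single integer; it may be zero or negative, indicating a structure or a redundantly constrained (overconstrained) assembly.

M = 2

ground; <1,0,0>
#1 <2,0,0>
#2 <3,0,0>
PS:2↔1 J2 <3,0,1>
PS:2↔0 J2 <3,0,2>
R:0↔1 J1 <3,1,2>
3×2 − 2×1 − 1×2 = 2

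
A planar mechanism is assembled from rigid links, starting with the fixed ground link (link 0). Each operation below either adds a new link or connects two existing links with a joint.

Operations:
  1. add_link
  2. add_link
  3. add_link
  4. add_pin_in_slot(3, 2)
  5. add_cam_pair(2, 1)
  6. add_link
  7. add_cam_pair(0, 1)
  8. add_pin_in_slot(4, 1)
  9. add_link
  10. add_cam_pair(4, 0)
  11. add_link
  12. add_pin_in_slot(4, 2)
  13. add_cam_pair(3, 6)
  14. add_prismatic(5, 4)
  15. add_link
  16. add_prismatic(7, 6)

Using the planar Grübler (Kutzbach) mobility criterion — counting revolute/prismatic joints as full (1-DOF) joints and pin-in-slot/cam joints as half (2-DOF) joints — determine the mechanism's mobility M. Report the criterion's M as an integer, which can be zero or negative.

M = 10

(L,J1,J2)=(1,0,0); link0 fixed
link1: (2,0,0)
link2: (3,0,0)
link3: (4,0,0)
PS 3-2 [J2]: (4,0,1)
C 2-1 [J2]: (4,0,2)
link4: (5,0,2)
C 0-1 [J2]: (5,0,3)
PS 4-1 [J2]: (5,0,4)
link5: (6,0,4)
C 4-0 [J2]: (6,0,5)
link6: (7,0,5)
PS 4-2 [J2]: (7,0,6)
C 3-6 [J2]: (7,0,7)
P 5-4 [J1]: (7,1,7)
link7: (8,1,7)
P 7-6 [J1]: (8,2,7)
Grübler: 3·7 − 2·2 − 7 = 10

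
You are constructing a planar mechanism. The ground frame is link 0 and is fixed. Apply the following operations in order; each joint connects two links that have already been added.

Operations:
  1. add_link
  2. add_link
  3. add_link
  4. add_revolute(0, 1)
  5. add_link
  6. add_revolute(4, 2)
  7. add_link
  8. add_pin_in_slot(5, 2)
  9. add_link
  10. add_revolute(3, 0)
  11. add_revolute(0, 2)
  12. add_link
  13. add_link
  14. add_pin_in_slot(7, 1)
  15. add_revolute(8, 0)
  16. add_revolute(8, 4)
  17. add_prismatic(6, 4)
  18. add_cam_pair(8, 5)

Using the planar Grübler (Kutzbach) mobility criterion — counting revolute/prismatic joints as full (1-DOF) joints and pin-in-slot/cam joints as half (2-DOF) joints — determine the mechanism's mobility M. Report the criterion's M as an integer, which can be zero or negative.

[1;0;0] (link 0 is ground)
L+ [2;0;0]
L+ [3;0;0]
L+ [4;0;0]
R(0,1)∈J1 [4;1;0]
L+ [5;1;0]
R(4,2)∈J1 [5;2;0]
L+ [6;2;0]
PS(5,2)∈J2 [6;2;1]
L+ [7;2;1]
R(3,0)∈J1 [7;3;1]
R(0,2)∈J1 [7;4;1]
L+ [8;4;1]
L+ [9;4;1]
PS(7,1)∈J2 [9;4;2]
R(8,0)∈J1 [9;5;2]
R(8,4)∈J1 [9;6;2]
P(6,4)∈J1 [9;7;2]
C(8,5)∈J2 [9;7;3]
mobility = 24 − 14 − 3 = 7

M = 7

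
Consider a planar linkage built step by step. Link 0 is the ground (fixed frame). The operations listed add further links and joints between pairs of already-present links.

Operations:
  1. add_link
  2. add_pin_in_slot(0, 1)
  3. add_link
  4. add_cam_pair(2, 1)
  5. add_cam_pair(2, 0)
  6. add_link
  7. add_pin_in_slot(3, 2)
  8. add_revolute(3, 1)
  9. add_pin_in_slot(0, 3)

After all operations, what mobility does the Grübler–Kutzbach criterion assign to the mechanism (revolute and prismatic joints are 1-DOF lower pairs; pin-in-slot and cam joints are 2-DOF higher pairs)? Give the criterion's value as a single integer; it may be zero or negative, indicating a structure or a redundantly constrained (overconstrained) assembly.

[1;0;0] (link 0 is ground)
L+ [2;0;0]
PS(0,1)∈J2 [2;0;1]
L+ [3;0;1]
C(2,1)∈J2 [3;0;2]
C(2,0)∈J2 [3;0;3]
L+ [4;0;3]
PS(3,2)∈J2 [4;0;4]
R(3,1)∈J1 [4;1;4]
PS(0,3)∈J2 [4;1;5]
mobility = 9 − 2 − 5 = 2

M = 2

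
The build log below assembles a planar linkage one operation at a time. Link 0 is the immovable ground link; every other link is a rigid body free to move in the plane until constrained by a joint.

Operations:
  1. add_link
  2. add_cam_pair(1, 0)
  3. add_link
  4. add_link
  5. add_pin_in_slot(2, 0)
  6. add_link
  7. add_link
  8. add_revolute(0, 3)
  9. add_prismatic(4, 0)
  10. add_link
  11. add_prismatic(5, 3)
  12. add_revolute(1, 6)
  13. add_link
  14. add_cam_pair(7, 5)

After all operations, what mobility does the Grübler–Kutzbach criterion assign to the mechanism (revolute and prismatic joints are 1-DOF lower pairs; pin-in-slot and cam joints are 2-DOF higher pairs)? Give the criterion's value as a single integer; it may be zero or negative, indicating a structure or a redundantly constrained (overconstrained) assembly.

link 0 = ground. State L|J1|J2 = 1|0|0
+link1  2|0|0
C(1,0) f=2→J2  2|0|1
+link2  3|0|1
+link3  4|0|1
PS(2,0) f=2→J2  4|0|2
+link4  5|0|2
+link5  6|0|2
R(0,3) f=1→J1  6|1|2
P(4,0) f=1→J1  6|2|2
+link6  7|2|2
P(5,3) f=1→J1  7|3|2
R(1,6) f=1→J1  7|4|2
+link7  8|4|2
C(7,5) f=2→J2  8|4|3
M = 3(8−1)−2·4−3 = 21−8−3 = 10

M = 10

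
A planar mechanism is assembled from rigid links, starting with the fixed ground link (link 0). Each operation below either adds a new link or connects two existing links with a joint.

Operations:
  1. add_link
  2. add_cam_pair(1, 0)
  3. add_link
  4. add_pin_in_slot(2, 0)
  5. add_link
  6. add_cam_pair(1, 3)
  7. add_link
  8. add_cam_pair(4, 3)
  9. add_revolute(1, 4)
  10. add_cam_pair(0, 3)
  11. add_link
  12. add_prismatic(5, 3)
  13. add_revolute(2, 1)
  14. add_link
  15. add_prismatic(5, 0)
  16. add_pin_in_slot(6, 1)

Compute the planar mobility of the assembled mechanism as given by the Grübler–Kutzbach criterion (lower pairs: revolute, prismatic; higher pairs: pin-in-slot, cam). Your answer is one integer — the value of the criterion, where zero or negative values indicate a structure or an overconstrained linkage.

(L,J1,J2)=(1,0,0); link0 fixed
link1: (2,0,0)
C 1-0 [J2]: (2,0,1)
link2: (3,0,1)
PS 2-0 [J2]: (3,0,2)
link3: (4,0,2)
C 1-3 [J2]: (4,0,3)
link4: (5,0,3)
C 4-3 [J2]: (5,0,4)
R 1-4 [J1]: (5,1,4)
C 0-3 [J2]: (5,1,5)
link5: (6,1,5)
P 5-3 [J1]: (6,2,5)
R 2-1 [J1]: (6,3,5)
link6: (7,3,5)
P 5-0 [J1]: (7,4,5)
PS 6-1 [J2]: (7,4,6)
Grübler: 3·6 − 2·4 − 6 = 4

M = 4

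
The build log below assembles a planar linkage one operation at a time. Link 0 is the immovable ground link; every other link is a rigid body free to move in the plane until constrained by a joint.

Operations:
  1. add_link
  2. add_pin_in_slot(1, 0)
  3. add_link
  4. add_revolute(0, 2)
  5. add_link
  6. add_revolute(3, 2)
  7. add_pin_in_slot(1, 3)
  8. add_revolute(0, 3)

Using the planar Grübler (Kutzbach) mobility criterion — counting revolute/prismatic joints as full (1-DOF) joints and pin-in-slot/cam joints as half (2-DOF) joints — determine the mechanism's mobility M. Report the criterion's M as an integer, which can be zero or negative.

L=1 J1=0 J2=0
add link → L=2 J1=0 J2=0
PS@1,0 dof=2 J2 → L=2 J1=0 J2=1
add link → L=3 J1=0 J2=1
R@0,2 dof=1 J1 → L=3 J1=1 J2=1
add link → L=4 J1=1 J2=1
R@3,2 dof=1 J1 → L=4 J1=2 J2=1
PS@1,3 dof=2 J2 → L=4 J1=2 J2=2
R@0,3 dof=1 J1 → L=4 J1=3 J2=2
M=3(L−1)−2J1−J2=3·3−2·3−2=1

M = 1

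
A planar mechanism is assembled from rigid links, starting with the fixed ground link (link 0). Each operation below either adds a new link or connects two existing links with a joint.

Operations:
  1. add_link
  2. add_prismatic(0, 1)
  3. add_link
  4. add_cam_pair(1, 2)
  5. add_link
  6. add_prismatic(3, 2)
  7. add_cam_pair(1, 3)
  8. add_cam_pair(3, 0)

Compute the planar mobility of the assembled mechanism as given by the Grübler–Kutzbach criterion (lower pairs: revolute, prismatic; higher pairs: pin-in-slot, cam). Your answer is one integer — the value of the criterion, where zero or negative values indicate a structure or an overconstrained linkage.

M = 2

link 0 = ground. State L|J1|J2 = 1|0|0
+link1  2|0|0
P(0,1) f=1→J1  2|1|0
+link2  3|1|0
C(1,2) f=2→J2  3|1|1
+link3  4|1|1
P(3,2) f=1→J1  4|2|1
C(1,3) f=2→J2  4|2|2
C(3,0) f=2→J2  4|2|3
M = 3(4−1)−2·2−3 = 9−4−3 = 2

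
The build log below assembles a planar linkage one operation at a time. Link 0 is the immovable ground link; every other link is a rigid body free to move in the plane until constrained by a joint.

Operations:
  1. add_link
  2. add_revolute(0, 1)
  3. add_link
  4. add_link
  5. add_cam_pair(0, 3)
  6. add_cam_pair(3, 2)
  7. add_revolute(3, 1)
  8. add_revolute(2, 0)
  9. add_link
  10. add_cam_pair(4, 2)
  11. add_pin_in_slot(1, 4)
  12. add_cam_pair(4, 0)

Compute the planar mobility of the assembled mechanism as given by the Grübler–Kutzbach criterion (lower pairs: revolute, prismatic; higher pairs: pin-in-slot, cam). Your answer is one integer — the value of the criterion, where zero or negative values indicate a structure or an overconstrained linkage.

M = 1

L=1 J1=0 J2=0
add link → L=2 J1=0 J2=0
R@0,1 dof=1 J1 → L=2 J1=1 J2=0
add link → L=3 J1=1 J2=0
add link → L=4 J1=1 J2=0
C@0,3 dof=2 J2 → L=4 J1=1 J2=1
C@3,2 dof=2 J2 → L=4 J1=1 J2=2
R@3,1 dof=1 J1 → L=4 J1=2 J2=2
R@2,0 dof=1 J1 → L=4 J1=3 J2=2
add link → L=5 J1=3 J2=2
C@4,2 dof=2 J2 → L=5 J1=3 J2=3
PS@1,4 dof=2 J2 → L=5 J1=3 J2=4
C@4,0 dof=2 J2 → L=5 J1=3 J2=5
M=3(L−1)−2J1−J2=3·4−2·3−5=1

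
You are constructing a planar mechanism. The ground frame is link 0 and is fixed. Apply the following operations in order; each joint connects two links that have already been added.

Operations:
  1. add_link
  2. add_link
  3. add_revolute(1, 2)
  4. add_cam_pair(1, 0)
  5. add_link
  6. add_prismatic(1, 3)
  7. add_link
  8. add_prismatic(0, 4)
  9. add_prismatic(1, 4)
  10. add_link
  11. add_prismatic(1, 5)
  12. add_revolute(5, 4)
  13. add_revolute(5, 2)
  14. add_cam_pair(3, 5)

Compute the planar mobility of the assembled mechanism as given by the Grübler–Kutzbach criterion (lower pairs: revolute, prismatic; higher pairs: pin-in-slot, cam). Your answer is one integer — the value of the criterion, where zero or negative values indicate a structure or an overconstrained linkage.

M = -1

[1;0;0] (link 0 is ground)
L+ [2;0;0]
L+ [3;0;0]
R(1,2)∈J1 [3;1;0]
C(1,0)∈J2 [3;1;1]
L+ [4;1;1]
P(1,3)∈J1 [4;2;1]
L+ [5;2;1]
P(0,4)∈J1 [5;3;1]
P(1,4)∈J1 [5;4;1]
L+ [6;4;1]
P(1,5)∈J1 [6;5;1]
R(5,4)∈J1 [6;6;1]
R(5,2)∈J1 [6;7;1]
C(3,5)∈J2 [6;7;2]
mobility = 15 − 14 − 2 = -1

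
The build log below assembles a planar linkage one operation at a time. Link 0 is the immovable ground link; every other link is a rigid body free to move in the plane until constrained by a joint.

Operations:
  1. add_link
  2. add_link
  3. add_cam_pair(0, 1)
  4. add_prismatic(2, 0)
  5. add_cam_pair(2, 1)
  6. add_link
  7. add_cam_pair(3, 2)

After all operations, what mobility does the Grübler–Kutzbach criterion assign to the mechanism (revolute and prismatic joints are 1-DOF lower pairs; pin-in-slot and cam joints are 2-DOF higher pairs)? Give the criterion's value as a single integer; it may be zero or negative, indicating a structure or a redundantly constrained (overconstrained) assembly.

M = 4

(L,J1,J2)=(1,0,0); link0 fixed
link1: (2,0,0)
link2: (3,0,0)
C 0-1 [J2]: (3,0,1)
P 2-0 [J1]: (3,1,1)
C 2-1 [J2]: (3,1,2)
link3: (4,1,2)
C 3-2 [J2]: (4,1,3)
Grübler: 3·3 − 2·1 − 3 = 4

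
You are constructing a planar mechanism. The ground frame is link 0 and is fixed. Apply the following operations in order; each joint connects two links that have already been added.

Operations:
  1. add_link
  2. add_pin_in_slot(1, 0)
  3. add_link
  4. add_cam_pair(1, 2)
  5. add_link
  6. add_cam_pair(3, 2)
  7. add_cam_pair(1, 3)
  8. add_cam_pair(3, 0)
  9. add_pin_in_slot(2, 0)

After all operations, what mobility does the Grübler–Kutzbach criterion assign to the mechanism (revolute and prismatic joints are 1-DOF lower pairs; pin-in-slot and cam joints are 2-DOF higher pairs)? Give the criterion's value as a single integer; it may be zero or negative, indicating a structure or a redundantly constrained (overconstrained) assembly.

M = 3

ground; <1,0,0>
#1 <2,0,0>
PS:1↔0 J2 <2,0,1>
#2 <3,0,1>
C:1↔2 J2 <3,0,2>
#3 <4,0,2>
C:3↔2 J2 <4,0,3>
C:1↔3 J2 <4,0,4>
C:3↔0 J2 <4,0,5>
PS:2↔0 J2 <4,0,6>
3×3 − 2×0 − 1×6 = 3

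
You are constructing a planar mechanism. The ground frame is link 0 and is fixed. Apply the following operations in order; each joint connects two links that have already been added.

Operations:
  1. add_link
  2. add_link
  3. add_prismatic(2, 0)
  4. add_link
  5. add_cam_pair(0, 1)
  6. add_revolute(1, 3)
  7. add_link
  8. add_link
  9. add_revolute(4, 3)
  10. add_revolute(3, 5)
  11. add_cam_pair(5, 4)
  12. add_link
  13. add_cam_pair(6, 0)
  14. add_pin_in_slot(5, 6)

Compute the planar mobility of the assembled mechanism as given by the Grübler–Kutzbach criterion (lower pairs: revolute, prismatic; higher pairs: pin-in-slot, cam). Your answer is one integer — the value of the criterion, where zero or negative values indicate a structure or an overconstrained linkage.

L=1 J1=0 J2=0
add link → L=2 J1=0 J2=0
add link → L=3 J1=0 J2=0
P@2,0 dof=1 J1 → L=3 J1=1 J2=0
add link → L=4 J1=1 J2=0
C@0,1 dof=2 J2 → L=4 J1=1 J2=1
R@1,3 dof=1 J1 → L=4 J1=2 J2=1
add link → L=5 J1=2 J2=1
add link → L=6 J1=2 J2=1
R@4,3 dof=1 J1 → L=6 J1=3 J2=1
R@3,5 dof=1 J1 → L=6 J1=4 J2=1
C@5,4 dof=2 J2 → L=6 J1=4 J2=2
add link → L=7 J1=4 J2=2
C@6,0 dof=2 J2 → L=7 J1=4 J2=3
PS@5,6 dof=2 J2 → L=7 J1=4 J2=4
M=3(L−1)−2J1−J2=3·6−2·4−4=6

M = 6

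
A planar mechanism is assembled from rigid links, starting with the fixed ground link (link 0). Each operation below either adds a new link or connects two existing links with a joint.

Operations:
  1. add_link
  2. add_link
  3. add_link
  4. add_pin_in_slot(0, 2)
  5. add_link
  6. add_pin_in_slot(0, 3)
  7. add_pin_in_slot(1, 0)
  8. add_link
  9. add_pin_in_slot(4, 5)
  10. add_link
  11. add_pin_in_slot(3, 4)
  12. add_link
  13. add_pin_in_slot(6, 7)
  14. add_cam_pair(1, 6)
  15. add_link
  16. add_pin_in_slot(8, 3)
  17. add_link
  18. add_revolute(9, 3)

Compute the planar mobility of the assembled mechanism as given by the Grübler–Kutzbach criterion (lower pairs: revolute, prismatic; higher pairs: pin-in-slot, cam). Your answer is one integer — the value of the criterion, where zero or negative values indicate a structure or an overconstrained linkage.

M = 17

link 0 = ground. State L|J1|J2 = 1|0|0
+link1  2|0|0
+link2  3|0|0
+link3  4|0|0
PS(0,2) f=2→J2  4|0|1
+link4  5|0|1
PS(0,3) f=2→J2  5|0|2
PS(1,0) f=2→J2  5|0|3
+link5  6|0|3
PS(4,5) f=2→J2  6|0|4
+link6  7|0|4
PS(3,4) f=2→J2  7|0|5
+link7  8|0|5
PS(6,7) f=2→J2  8|0|6
C(1,6) f=2→J2  8|0|7
+link8  9|0|7
PS(8,3) f=2→J2  9|0|8
+link9  10|0|8
R(9,3) f=1→J1  10|1|8
M = 3(10−1)−2·1−8 = 27−2−8 = 17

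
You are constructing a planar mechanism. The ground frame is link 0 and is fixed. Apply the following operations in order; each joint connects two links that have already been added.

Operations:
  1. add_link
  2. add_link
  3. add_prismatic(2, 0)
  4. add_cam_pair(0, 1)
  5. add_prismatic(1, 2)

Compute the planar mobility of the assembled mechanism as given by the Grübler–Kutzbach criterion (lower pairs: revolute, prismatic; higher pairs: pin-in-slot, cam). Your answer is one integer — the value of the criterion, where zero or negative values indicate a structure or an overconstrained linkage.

[1;0;0] (link 0 is ground)
L+ [2;0;0]
L+ [3;0;0]
P(2,0)∈J1 [3;1;0]
C(0,1)∈J2 [3;1;1]
P(1,2)∈J1 [3;2;1]
mobility = 6 − 4 − 1 = 1

M = 1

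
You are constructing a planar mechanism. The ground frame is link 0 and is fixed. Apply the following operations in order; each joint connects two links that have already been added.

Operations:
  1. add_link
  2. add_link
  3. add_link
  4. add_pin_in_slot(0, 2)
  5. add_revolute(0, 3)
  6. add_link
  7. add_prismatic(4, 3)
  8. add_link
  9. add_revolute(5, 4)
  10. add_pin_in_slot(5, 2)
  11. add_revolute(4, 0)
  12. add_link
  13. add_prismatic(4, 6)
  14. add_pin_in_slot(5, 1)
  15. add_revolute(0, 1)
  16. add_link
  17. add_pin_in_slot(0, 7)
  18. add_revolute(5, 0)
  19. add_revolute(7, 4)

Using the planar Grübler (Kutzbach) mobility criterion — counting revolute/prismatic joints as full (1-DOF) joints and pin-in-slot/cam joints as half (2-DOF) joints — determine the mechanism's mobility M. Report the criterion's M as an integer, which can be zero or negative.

M = 1

(L,J1,J2)=(1,0,0); link0 fixed
link1: (2,0,0)
link2: (3,0,0)
link3: (4,0,0)
PS 0-2 [J2]: (4,0,1)
R 0-3 [J1]: (4,1,1)
link4: (5,1,1)
P 4-3 [J1]: (5,2,1)
link5: (6,2,1)
R 5-4 [J1]: (6,3,1)
PS 5-2 [J2]: (6,3,2)
R 4-0 [J1]: (6,4,2)
link6: (7,4,2)
P 4-6 [J1]: (7,5,2)
PS 5-1 [J2]: (7,5,3)
R 0-1 [J1]: (7,6,3)
link7: (8,6,3)
PS 0-7 [J2]: (8,6,4)
R 5-0 [J1]: (8,7,4)
R 7-4 [J1]: (8,8,4)
Grübler: 3·7 − 2·8 − 4 = 1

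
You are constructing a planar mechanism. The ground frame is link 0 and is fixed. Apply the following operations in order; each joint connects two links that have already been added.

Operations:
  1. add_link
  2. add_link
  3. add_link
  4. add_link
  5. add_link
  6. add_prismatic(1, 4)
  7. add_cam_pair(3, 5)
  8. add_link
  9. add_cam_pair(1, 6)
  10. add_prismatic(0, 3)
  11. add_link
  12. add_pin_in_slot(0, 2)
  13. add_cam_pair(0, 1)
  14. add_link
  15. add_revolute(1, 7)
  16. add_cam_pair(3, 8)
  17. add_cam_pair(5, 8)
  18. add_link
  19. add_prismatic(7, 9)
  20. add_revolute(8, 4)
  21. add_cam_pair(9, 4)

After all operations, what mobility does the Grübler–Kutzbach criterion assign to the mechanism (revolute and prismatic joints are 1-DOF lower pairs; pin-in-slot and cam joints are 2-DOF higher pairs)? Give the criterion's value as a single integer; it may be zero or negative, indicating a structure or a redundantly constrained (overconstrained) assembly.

M = 10

L=1 J1=0 J2=0
add link → L=2 J1=0 J2=0
add link → L=3 J1=0 J2=0
add link → L=4 J1=0 J2=0
add link → L=5 J1=0 J2=0
add link → L=6 J1=0 J2=0
P@1,4 dof=1 J1 → L=6 J1=1 J2=0
C@3,5 dof=2 J2 → L=6 J1=1 J2=1
add link → L=7 J1=1 J2=1
C@1,6 dof=2 J2 → L=7 J1=1 J2=2
P@0,3 dof=1 J1 → L=7 J1=2 J2=2
add link → L=8 J1=2 J2=2
PS@0,2 dof=2 J2 → L=8 J1=2 J2=3
C@0,1 dof=2 J2 → L=8 J1=2 J2=4
add link → L=9 J1=2 J2=4
R@1,7 dof=1 J1 → L=9 J1=3 J2=4
C@3,8 dof=2 J2 → L=9 J1=3 J2=5
C@5,8 dof=2 J2 → L=9 J1=3 J2=6
add link → L=10 J1=3 J2=6
P@7,9 dof=1 J1 → L=10 J1=4 J2=6
R@8,4 dof=1 J1 → L=10 J1=5 J2=6
C@9,4 dof=2 J2 → L=10 J1=5 J2=7
M=3(L−1)−2J1−J2=3·9−2·5−7=10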